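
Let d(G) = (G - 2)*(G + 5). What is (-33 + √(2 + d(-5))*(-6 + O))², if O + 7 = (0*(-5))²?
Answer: 1427 + 858*√2 ≈ 2640.4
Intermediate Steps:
d(G) = (-2 + G)*(5 + G)
O = -7 (O = -7 + (0*(-5))² = -7 + 0² = -7 + 0 = -7)
(-33 + √(2 + d(-5))*(-6 + O))² = (-33 + √(2 + (-10 + (-5)² + 3*(-5)))*(-6 - 7))² = (-33 + √(2 + (-10 + 25 - 15))*(-13))² = (-33 + √(2 + 0)*(-13))² = (-33 + √2*(-13))² = (-33 - 13*√2)²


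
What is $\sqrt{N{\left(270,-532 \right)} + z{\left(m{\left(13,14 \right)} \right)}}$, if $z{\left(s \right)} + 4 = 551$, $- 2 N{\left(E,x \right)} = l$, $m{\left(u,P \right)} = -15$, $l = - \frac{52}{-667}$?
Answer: $\frac{\sqrt{243336941}}{667} \approx 23.387$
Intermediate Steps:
$l = \frac{52}{667}$ ($l = \left(-52\right) \left(- \frac{1}{667}\right) = \frac{52}{667} \approx 0.077961$)
$N{\left(E,x \right)} = - \frac{26}{667}$ ($N{\left(E,x \right)} = \left(- \frac{1}{2}\right) \frac{52}{667} = - \frac{26}{667}$)
$z{\left(s \right)} = 547$ ($z{\left(s \right)} = -4 + 551 = 547$)
$\sqrt{N{\left(270,-532 \right)} + z{\left(m{\left(13,14 \right)} \right)}} = \sqrt{- \frac{26}{667} + 547} = \sqrt{\frac{364823}{667}} = \frac{\sqrt{243336941}}{667}$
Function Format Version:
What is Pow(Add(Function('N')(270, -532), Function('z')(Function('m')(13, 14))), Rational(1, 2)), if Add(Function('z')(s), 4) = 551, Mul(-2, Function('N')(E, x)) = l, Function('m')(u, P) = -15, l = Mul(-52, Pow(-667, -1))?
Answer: Mul(Rational(1, 667), Pow(243336941, Rational(1, 2))) ≈ 23.387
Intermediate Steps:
l = Rational(52, 667) (l = Mul(-52, Rational(-1, 667)) = Rational(52, 667) ≈ 0.077961)
Function('N')(E, x) = Rational(-26, 667) (Function('N')(E, x) = Mul(Rational(-1, 2), Rational(52, 667)) = Rational(-26, 667))
Function('z')(s) = 547 (Function('z')(s) = Add(-4, 551) = 547)
Pow(Add(Function('N')(270, -532), Function('z')(Function('m')(13, 14))), Rational(1, 2)) = Pow(Add(Rational(-26, 667), 547), Rational(1, 2)) = Pow(Rational(364823, 667), Rational(1, 2)) = Mul(Rational(1, 667), Pow(243336941, Rational(1, 2)))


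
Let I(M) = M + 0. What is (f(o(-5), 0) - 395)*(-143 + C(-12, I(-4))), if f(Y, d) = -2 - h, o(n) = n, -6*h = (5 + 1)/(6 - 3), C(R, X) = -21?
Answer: 195160/3 ≈ 65053.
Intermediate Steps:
I(M) = M
h = -⅓ (h = -(5 + 1)/(6*(6 - 3)) = -1/3 = -⅙*2 = -⅓ ≈ -0.33333)
f(Y, d) = -5/3 (f(Y, d) = -2 - 1*(-⅓) = -2 + ⅓ = -5/3)
(f(o(-5), 0) - 395)*(-143 + C(-12, I(-4))) = (-5/3 - 395)*(-143 - 21) = -1190/3*(-164) = 195160/3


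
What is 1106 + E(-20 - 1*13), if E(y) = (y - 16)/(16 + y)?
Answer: 18851/17 ≈ 1108.9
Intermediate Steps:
E(y) = (-16 + y)/(16 + y)
1106 + E(-20 - 1*13) = 1106 + (-16 + (-20 - 1*13))/(16 + (-20 - 1*13)) = 1106 + (-16 + (-20 - 13))/(16 + (-20 - 13)) = 1106 + (-16 - 33)/(16 - 33) = 1106 - 49/(-17) = 1106 - 1/17*(-49) = 1106 + 49/17 = 18851/17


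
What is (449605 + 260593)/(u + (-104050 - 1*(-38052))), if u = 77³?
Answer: 710198/390535 ≈ 1.8185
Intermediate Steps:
u = 456533
(449605 + 260593)/(u + (-104050 - 1*(-38052))) = (449605 + 260593)/(456533 + (-104050 - 1*(-38052))) = 710198/(456533 + (-104050 + 38052)) = 710198/(456533 - 65998) = 710198/390535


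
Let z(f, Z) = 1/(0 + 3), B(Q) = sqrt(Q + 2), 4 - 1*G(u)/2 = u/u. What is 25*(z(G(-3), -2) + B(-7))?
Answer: 25/3 + 25*I*sqrt(5) ≈ 8.3333 + 55.902*I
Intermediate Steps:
G(u) = 6 (G(u) = 8 - 2*u/u = 8 - 2*1 = 8 - 2 = 6)
B(Q) = sqrt(2 + Q)
z(f, Z) = 1/3
25*(z(G(-3), -2) + B(-7)) = 25*(1/3 + sqrt(2 - 7)) = 25*(1/3 + sqrt(-5)) = 25*(1/3 + I*sqrt(5)) = 25/3 + 25*I*sqrt(5)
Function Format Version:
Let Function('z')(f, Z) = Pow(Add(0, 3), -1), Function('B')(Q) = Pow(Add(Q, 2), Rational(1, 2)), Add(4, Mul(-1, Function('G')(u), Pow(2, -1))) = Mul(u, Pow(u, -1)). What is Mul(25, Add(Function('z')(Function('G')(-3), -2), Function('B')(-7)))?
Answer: Add(Rational(25, 3), Mul(25, I, Pow(5, Rational(1, 2)))) ≈ Add(8.3333, Mul(55.902, I))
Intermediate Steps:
Function('G')(u) = 6 (Function('G')(u) = Add(8, Mul(-2, Mul(u, Pow(u, -1)))) = Add(8, Mul(-2, 1)) = Add(8, -2) = 6)
Function('B')(Q) = Pow(Add(2, Q), Rational(1, 2))
Function('z')(f, Z) = Rational(1, 3) (Function('z')(f, Z) = Pow(3, -1) = Rational(1, 3))
Mul(25, Add(Function('z')(Function('G')(-3), -2), Function('B')(-7))) = Mul(25, Add(Rational(1, 3), Pow(Add(2, -7), Rational(1, 2)))) = Mul(25, Add(Rational(1, 3), Pow(-5, Rational(1, 2)))) = Mul(25, Add(Rational(1, 3), Mul(I, Pow(5, Rational(1, 2))))) = Add(Rational(25, 3), Mul(25, I, Pow(5, Rational(1, 2))))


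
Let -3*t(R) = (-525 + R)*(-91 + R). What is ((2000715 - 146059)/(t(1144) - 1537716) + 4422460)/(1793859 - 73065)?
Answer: 3880674554222/1509983829045 ≈ 2.5700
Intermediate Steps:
t(R) = -(-525 + R)*(-91 + R)/3
((2000715 - 146059)/(t(1144) - 1537716) + 4422460)/(1793859 - 73065) = ((2000715 - 146059)/((-15925 - ⅓*1144² + (616/3)*1144) - 1537716) + 4422460)/(1793859 - 73065) = (1854656/((-15925 - ⅓*1308736 + 704704/3) - 1537716) + 4422460)/1720794 = (1854656/((-15925 - 1308736/3 + 704704/3) - 1537716) + 4422460)*(1/1720794) = (1854656/(-217269 - 1537716) + 4422460)*(1/1720794) = (1854656/(-1754985) + 4422460)*(1/1720794) = (1854656*(-1/1754985) + 4422460)*(1/1720794) = (-1854656/1754985 + 4422460)*(1/1720794) = (7761349108444/1754985)*(1/1720794) = 3880674554222/1509983829045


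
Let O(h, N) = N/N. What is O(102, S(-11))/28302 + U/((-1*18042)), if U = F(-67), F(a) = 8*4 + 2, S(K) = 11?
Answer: -52457/28368038 ≈ -0.0018492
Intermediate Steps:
F(a) = 34 (F(a) = 32 + 2 = 34)
U = 34
O(h, N) = 1
O(102, S(-11))/28302 + U/((-1*18042)) = 1/28302 + 34/((-1*18042)) = 1*(1/28302) + 34/(-18042) = 1/28302 + 34*(-1/18042) = 1/28302 - 17/9021 = -52457/28368038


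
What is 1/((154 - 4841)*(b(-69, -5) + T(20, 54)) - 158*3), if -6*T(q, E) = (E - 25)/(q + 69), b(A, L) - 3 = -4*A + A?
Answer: -534/525717373 ≈ -1.0158e-6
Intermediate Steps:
b(A, L) = 3 - 3*A (b(A, L) = 3 + (-4*A + A) = 3 - 3*A)
T(q, E) = -(-25 + E)/(6*(69 + q)) (T(q, E) = -(E - 25)/(6*(q + 69)) = -(-25 + E)/(6*(69 + q)))
1/((154 - 4841)*(b(-69, -5) + T(20, 54)) - 158*3) = 1/((154 - 4841)*((3 - 3*(-69)) + (25 - 1*54)/(6*(69 + 20))) - 158*3) = 1/(-4687*((3 + 207) + (⅙)*(25 - 54)/89) - 474) = 1/(-4687*(210 + (⅙)*(1/89)*(-29)) - 474) = 1/(-4687*(210 - 29/534) - 474) = 1/(-4687*112111/534 - 474) = 1/(-525464257/534 - 474) = 1/(-525717373/534) = -534/525717373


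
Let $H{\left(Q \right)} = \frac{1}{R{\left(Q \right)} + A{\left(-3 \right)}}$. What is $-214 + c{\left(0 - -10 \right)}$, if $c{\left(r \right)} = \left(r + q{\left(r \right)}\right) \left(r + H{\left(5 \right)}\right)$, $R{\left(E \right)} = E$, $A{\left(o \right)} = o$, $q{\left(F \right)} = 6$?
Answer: $-46$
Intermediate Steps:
$H{\left(Q \right)} = \frac{1}{-3 + Q}$ ($H{\left(Q \right)} = \frac{1}{Q - 3} = \frac{1}{-3 + Q}$)
$c{\left(r \right)} = \left(\frac{1}{2} + r\right) \left(6 + r\right)$ ($c{\left(r \right)} = \left(r + 6\right) \left(r + \frac{1}{-3 + 5}\right) = \left(6 + r\right) \left(r + \frac{1}{2}\right) = \left(6 + r\right) \left(\frac{1}{2} + r\right) = \left(\frac{1}{2} + r\right) \left(6 + r\right)$)
$-214 + c{\left(0 - -10 \right)} = -214 + \left(3 + \left(0 - -10\right)^{2} + \frac{13 \left(0 - -10\right)}{2}\right) = -214 + \left(3 + \left(0 + 10\right)^{2} + \frac{13 \left(0 + 10\right)}{2}\right) = -214 + \left(3 + 10^{2} + \frac{13}{2} \cdot 10\right) = -214 + \left(3 + 100 + 65\right) = -214 + 168 = -46$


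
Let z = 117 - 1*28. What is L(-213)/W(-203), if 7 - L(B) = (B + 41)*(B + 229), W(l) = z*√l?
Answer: -31*I*√203/203 ≈ -2.1758*I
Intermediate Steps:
z = 89 (z = 117 - 28 = 89)
W(l) = 89*√l
L(B) = 7 - (41 + B)*(229 + B) (L(B) = 7 - (B + 41)*(B + 229) = 7 - (41 + B)*(229 + B))
L(-213)/W(-203) = (-9382 - 1*(-213)² - 270*(-213))/((89*√(-203))) = (-9382 - 1*45369 + 57510)/((89*(I*√203))) = (-9382 - 45369 + 57510)/((89*I*√203)) = 2759*(-I*√203/18067) = -31*I*√203/203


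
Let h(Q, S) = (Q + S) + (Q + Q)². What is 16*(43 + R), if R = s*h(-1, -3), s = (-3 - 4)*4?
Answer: 688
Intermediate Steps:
h(Q, S) = Q + S + 4*Q² (h(Q, S) = (Q + S) + (2*Q)² = (Q + S) + 4*Q² = Q + S + 4*Q²)
s = -28 (s = -7*4 = -28)
R = 0 (R = -28*(-1 - 3 + 4*(-1)²) = -28*(-1 - 3 + 4*1) = -28*(-1 - 3 + 4) = -28*0 = 0)
16*(43 + R) = 16*(43 + 0) = 16*43 = 688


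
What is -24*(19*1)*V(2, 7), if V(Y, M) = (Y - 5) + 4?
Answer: -456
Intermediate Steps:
V(Y, M) = -1 + Y (V(Y, M) = (-5 + Y) + 4 = -1 + Y)
-24*(19*1)*V(2, 7) = -24*(19*1)*(-1 + 2) = -24*19 = -456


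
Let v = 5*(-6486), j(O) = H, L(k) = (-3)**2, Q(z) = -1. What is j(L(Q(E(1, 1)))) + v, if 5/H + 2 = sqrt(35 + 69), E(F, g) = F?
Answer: -324299/10 + sqrt(26)/10 ≈ -32429.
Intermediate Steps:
H = 5/(-2 + 2*sqrt(26)) (H = 5/(-2 + sqrt(35 + 69)) = 5/(-2 + sqrt(104)) = 5/(-2 + 2*sqrt(26)) ≈ 0.60990)
L(k) = 9
j(O) = 1/10 + sqrt(26)/10
v = -32430
j(L(Q(E(1, 1)))) + v = (1/10 + sqrt(26)/10) - 32430 = -324299/10 + sqrt(26)/10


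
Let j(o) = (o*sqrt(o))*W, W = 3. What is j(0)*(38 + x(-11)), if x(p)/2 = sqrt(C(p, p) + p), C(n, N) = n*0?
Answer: 0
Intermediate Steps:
C(n, N) = 0
j(o) = 3*o**(3/2) (j(o) = (o*sqrt(o))*3 = o**(3/2)*3 = 3*o**(3/2))
x(p) = 2*sqrt(p) (x(p) = 2*sqrt(0 + p) = 2*sqrt(p))
j(0)*(38 + x(-11)) = (3*0**(3/2))*(38 + 2*sqrt(-11)) = (3*0)*(38 + 2*(I*sqrt(11))) = 0*(38 + 2*I*sqrt(11)) = 0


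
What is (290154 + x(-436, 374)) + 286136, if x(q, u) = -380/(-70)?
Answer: 4034068/7 ≈ 5.7630e+5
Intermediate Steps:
x(q, u) = 38/7 (x(q, u) = -380*(-1/70) = 38/7)
(290154 + x(-436, 374)) + 286136 = (290154 + 38/7) + 286136 = 2031116/7 + 286136 = 4034068/7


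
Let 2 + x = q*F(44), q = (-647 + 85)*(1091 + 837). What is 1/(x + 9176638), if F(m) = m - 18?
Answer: -1/18995300 ≈ -5.2645e-8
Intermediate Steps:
q = -1083536 (q = -562*1928 = -1083536)
F(m) = -18 + m
x = -28171938 (x = -2 - 1083536*(-18 + 44) = -2 - 1083536*26 = -2 - 28171936 = -28171938)
1/(x + 9176638) = 1/(-28171938 + 9176638) = 1/(-18995300) = -1/18995300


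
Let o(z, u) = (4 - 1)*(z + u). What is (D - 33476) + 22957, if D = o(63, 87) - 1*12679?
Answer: -22748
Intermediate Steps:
o(z, u) = 3*u + 3*z (o(z, u) = 3*(u + z) = 3*u + 3*z)
D = -12229 (D = (3*87 + 3*63) - 1*12679 = (261 + 189) - 12679 = 450 - 12679 = -12229)
(D - 33476) + 22957 = (-12229 - 33476) + 22957 = -45705 + 22957 = -22748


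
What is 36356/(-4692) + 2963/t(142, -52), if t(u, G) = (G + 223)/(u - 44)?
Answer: 113018161/66861 ≈ 1690.3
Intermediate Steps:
t(u, G) = (223 + G)/(-44 + u)
36356/(-4692) + 2963/t(142, -52) = 36356/(-4692) + 2963/(((223 - 52)/(-44 + 142))) = 36356*(-1/4692) + 2963/((171/98)) = -9089/1173 + 2963/(((1/98)*171)) = -9089/1173 + 2963/(171/98) = -9089/1173 + 2963*(98/171) = -9089/1173 + 290374/171 = 113018161/66861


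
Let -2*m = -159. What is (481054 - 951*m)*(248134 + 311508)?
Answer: 226906569079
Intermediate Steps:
m = 159/2 (m = -½*(-159) = 159/2 ≈ 79.500)
(481054 - 951*m)*(248134 + 311508) = (481054 - 951*159/2)*(248134 + 311508) = (481054 - 151209/2)*559642 = (810899/2)*559642 = 226906569079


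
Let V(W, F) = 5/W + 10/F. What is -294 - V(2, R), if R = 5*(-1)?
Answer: -589/2 ≈ -294.50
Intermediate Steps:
R = -5
-294 - V(2, R) = -294 - (5/2 + 10/(-5)) = -294 - (5*(½) + 10*(-⅕)) = -294 - (5/2 - 2) = -294 - 1*½ = -294 - ½ = -589/2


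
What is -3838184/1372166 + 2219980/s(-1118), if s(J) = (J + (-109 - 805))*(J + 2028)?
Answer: -36226585267/9061784264 ≈ -3.9977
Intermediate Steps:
s(J) = (-914 + J)*(2028 + J) (s(J) = (J - 914)*(2028 + J) = (-914 + J)*(2028 + J))
-3838184/1372166 + 2219980/s(-1118) = -3838184/1372166 + 2219980/(-1853592 + (-1118)² + 1114*(-1118)) = -3838184*1/1372166 + 2219980/(-1853592 + 1249924 - 1245452) = -1919092/686083 + 2219980/(-1849120) = -1919092/686083 + 2219980*(-1/1849120) = -1919092/686083 - 15857/13208 = -36226585267/9061784264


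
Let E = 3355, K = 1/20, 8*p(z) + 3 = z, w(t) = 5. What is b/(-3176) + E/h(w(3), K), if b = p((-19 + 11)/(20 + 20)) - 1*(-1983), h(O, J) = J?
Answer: 1065538087/15880 ≈ 67099.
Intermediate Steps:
p(z) = -3/8 + z/8
K = 1/20 ≈ 0.050000
b = 9913/5 (b = (-3/8 + ((-19 + 11)/(20 + 20))/8) - 1*(-1983) = (-3/8 + (-8/40)/8) + 1983 = (-3/8 + (-8*1/40)/8) + 1983 = (-3/8 + (⅛)*(-⅕)) + 1983 = (-3/8 - 1/40) + 1983 = -⅖ + 1983 = 9913/5 ≈ 1982.6)
b/(-3176) + E/h(w(3), K) = (9913/5)/(-3176) + 3355/(1/20) = (9913/5)*(-1/3176) + 3355*20 = -9913/15880 + 67100 = 1065538087/15880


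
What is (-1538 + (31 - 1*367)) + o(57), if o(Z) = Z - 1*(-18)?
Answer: -1799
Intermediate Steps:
o(Z) = 18 + Z (o(Z) = Z + 18 = 18 + Z)
(-1538 + (31 - 1*367)) + o(57) = (-1538 + (31 - 1*367)) + (18 + 57) = (-1538 + (31 - 367)) + 75 = (-1538 - 336) + 75 = -1874 + 75 = -1799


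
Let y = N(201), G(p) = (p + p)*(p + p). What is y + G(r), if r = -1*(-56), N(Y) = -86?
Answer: 12458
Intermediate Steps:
r = 56
G(p) = 4*p² (G(p) = (2*p)*(2*p) = 4*p²)
y = -86
y + G(r) = -86 + 4*56² = -86 + 4*3136 = -86 + 12544 = 12458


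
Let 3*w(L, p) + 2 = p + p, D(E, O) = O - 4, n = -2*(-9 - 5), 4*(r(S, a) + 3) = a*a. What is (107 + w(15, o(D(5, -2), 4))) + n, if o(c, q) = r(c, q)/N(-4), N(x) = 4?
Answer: 269/2 ≈ 134.50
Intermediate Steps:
r(S, a) = -3 + a²/4 (r(S, a) = -3 + (a*a)/4 = -3 + a²/4)
n = 28 (n = -2*(-14) = 28)
D(E, O) = -4 + O
o(c, q) = -¾ + q²/16 (o(c, q) = (-3 + q²/4)/4 = (-3 + q²/4)*(¼) = -¾ + q²/16)
w(L, p) = -⅔ + 2*p/3 (w(L, p) = -⅔ + (p + p)/3 = -⅔ + (2*p)/3 = -⅔ + 2*p/3)
(107 + w(15, o(D(5, -2), 4))) + n = (107 + (-⅔ + 2*(-¾ + (1/16)*4²)/3)) + 28 = (107 + (-⅔ + 2*(-¾ + (1/16)*16)/3)) + 28 = (107 + (-⅔ + 2*(-¾ + 1)/3)) + 28 = (107 + (-⅔ + (⅔)*(¼))) + 28 = (107 + (-⅔ + ⅙)) + 28 = (107 - ½) + 28 = 213/2 + 28 = 269/2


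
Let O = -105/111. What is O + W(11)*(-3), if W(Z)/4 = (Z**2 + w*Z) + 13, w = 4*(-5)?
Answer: 38149/37 ≈ 1031.1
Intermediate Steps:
w = -20
W(Z) = 52 - 80*Z + 4*Z**2 (W(Z) = 4*((Z**2 - 20*Z) + 13) = 4*(13 + Z**2 - 20*Z) = 52 - 80*Z + 4*Z**2)
O = -35/37 (O = -105*1/111 = -35/37 ≈ -0.94595)
O + W(11)*(-3) = -35/37 + (52 - 80*11 + 4*11**2)*(-3) = -35/37 + (52 - 880 + 4*121)*(-3) = -35/37 + (52 - 880 + 484)*(-3) = -35/37 - 344*(-3) = -35/37 + 1032 = 38149/37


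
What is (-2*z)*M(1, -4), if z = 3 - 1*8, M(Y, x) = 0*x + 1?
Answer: 10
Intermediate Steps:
M(Y, x) = 1 (M(Y, x) = 0 + 1 = 1)
z = -5 (z = 3 - 8 = -5)
(-2*z)*M(1, -4) = -2*(-5)*1 = 10*1 = 10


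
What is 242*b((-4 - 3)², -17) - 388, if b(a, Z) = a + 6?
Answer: 12922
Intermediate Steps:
b(a, Z) = 6 + a
242*b((-4 - 3)², -17) - 388 = 242*(6 + (-4 - 3)²) - 388 = 242*(6 + (-7)²) - 388 = 242*(6 + 49) - 388 = 242*55 - 388 = 13310 - 388 = 12922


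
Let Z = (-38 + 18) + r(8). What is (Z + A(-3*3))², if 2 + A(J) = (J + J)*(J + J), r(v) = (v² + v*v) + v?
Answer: 191844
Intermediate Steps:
r(v) = v + 2*v² (r(v) = (v² + v²) + v = 2*v² + v = v + 2*v²)
A(J) = -2 + 4*J² (A(J) = -2 + (J + J)*(J + J) = -2 + (2*J)*(2*J) = -2 + 4*J²)
Z = 116 (Z = (-38 + 18) + 8*(1 + 2*8) = -20 + 8*(1 + 16) = -20 + 8*17 = -20 + 136 = 116)
(Z + A(-3*3))² = (116 + (-2 + 4*(-3*3)²))² = (116 + (-2 + 4*(-9)²))² = (116 + (-2 + 4*81))² = (116 + (-2 + 324))² = (116 + 322)² = 438² = 191844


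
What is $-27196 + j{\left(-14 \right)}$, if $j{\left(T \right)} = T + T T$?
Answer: $-27014$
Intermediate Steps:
$j{\left(T \right)} = T + T^{2}$
$-27196 + j{\left(-14 \right)} = -27196 - 14 \left(1 - 14\right) = -27196 - -182 = -27196 + 182 = -27014$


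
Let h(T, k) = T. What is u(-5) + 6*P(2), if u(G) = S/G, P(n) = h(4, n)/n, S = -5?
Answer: 13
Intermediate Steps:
P(n) = 4/n
u(G) = -5/G
u(-5) + 6*P(2) = -5/(-5) + 6*(4/2) = -5*(-1/5) + 6*(4*(1/2)) = 1 + 6*2 = 1 + 12 = 13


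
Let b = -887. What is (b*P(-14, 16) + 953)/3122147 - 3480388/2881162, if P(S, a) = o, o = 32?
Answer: -5472658053929/4497705647407 ≈ -1.2168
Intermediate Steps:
P(S, a) = 32
(b*P(-14, 16) + 953)/3122147 - 3480388/2881162 = (-887*32 + 953)/3122147 - 3480388/2881162 = (-28384 + 953)*(1/3122147) - 3480388*1/2881162 = -27431*1/3122147 - 1740194/1440581 = -27431/3122147 - 1740194/1440581 = -5472658053929/4497705647407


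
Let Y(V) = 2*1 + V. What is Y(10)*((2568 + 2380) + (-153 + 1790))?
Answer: 79020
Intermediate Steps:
Y(V) = 2 + V
Y(10)*((2568 + 2380) + (-153 + 1790)) = (2 + 10)*((2568 + 2380) + (-153 + 1790)) = 12*(4948 + 1637) = 12*6585 = 79020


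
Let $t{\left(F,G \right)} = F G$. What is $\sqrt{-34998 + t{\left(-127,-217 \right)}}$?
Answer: $i \sqrt{7439} \approx 86.25 i$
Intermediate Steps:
$\sqrt{-34998 + t{\left(-127,-217 \right)}} = \sqrt{-34998 - -27559} = \sqrt{-34998 + 27559} = \sqrt{-7439} = i \sqrt{7439}$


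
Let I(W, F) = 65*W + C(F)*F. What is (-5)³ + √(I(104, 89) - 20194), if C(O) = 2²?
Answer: -125 + I*√13078 ≈ -125.0 + 114.36*I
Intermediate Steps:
C(O) = 4
I(W, F) = 4*F + 65*W (I(W, F) = 65*W + 4*F = 4*F + 65*W)
(-5)³ + √(I(104, 89) - 20194) = (-5)³ + √((4*89 + 65*104) - 20194) = -125 + √((356 + 6760) - 20194) = -125 + √(7116 - 20194) = -125 + √(-13078) = -125 + I*√13078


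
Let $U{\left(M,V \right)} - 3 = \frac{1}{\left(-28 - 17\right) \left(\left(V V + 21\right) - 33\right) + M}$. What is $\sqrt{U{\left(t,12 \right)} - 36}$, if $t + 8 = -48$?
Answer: $\frac{i \sqrt{296605631}}{2998} \approx 5.7446 i$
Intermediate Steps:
$t = -56$ ($t = -8 - 48 = -56$)
$U{\left(M,V \right)} = 3 + \frac{1}{540 + M - 45 V^{2}}$ ($U{\left(M,V \right)} = 3 + \frac{1}{\left(-28 - 17\right) \left(\left(V V + 21\right) - 33\right) + M} = 3 + \frac{1}{- 45 \left(\left(V^{2} + 21\right) - 33\right) + M} = 3 + \frac{1}{- 45 \left(\left(21 + V^{2}\right) - 33\right) + M} = 3 + \frac{1}{- 45 \left(-12 + V^{2}\right) + M} = 3 + \frac{1}{\left(540 - 45 V^{2}\right) + M} = 3 + \frac{1}{540 + M - 45 V^{2}}$)
$\sqrt{U{\left(t,12 \right)} - 36} = \sqrt{\frac{1621 - 135 \cdot 12^{2} + 3 \left(-56\right)}{540 - 56 - 45 \cdot 12^{2}} - 36} = \sqrt{\frac{1621 - 19440 - 168}{540 - 56 - 6480} - 36} = \sqrt{\frac{1}{-5996} \left(-17987\right) - 36} = \sqrt{\left(- \frac{1}{5996}\right) \left(-17987\right) - 36} = \sqrt{\frac{17987}{5996} - 36} = \sqrt{- \frac{197869}{5996}} = \frac{i \sqrt{296605631}}{2998}$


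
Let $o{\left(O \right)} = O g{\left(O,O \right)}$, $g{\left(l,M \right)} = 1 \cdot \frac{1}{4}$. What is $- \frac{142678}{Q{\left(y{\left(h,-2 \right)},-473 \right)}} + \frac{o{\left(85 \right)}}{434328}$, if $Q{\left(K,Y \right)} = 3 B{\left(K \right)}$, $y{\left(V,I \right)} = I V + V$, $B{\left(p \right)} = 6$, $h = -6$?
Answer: $- \frac{41312700001}{5211936} \approx -7926.6$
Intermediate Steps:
$y{\left(V,I \right)} = V + I V$
$g{\left(l,M \right)} = \frac{1}{4}$ ($g{\left(l,M \right)} = 1 \cdot \frac{1}{4} = \frac{1}{4}$)
$Q{\left(K,Y \right)} = 18$ ($Q{\left(K,Y \right)} = 3 \cdot 6 = 18$)
$o{\left(O \right)} = \frac{O}{4}$ ($o{\left(O \right)} = O \frac{1}{4} = \frac{O}{4}$)
$- \frac{142678}{Q{\left(y{\left(h,-2 \right)},-473 \right)}} + \frac{o{\left(85 \right)}}{434328} = - \frac{142678}{18} + \frac{\frac{1}{4} \cdot 85}{434328} = \left(-142678\right) \frac{1}{18} + \frac{85}{4} \cdot \frac{1}{434328} = - \frac{71339}{9} + \frac{85}{1737312} = - \frac{41312700001}{5211936}$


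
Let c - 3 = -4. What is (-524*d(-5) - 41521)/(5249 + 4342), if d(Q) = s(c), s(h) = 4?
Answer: -14539/3197 ≈ -4.5477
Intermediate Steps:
c = -1 (c = 3 - 4 = -1)
d(Q) = 4
(-524*d(-5) - 41521)/(5249 + 4342) = (-524*4 - 41521)/(5249 + 4342) = (-2096 - 41521)/9591 = -43617*1/9591 = -14539/3197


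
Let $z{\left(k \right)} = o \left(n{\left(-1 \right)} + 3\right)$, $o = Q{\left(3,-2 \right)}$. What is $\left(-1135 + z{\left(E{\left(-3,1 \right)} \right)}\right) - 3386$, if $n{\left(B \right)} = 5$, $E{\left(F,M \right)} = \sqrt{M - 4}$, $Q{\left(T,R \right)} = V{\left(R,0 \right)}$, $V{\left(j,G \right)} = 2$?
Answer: $-4505$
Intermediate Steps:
$Q{\left(T,R \right)} = 2$
$o = 2$
$E{\left(F,M \right)} = \sqrt{-4 + M}$
$z{\left(k \right)} = 16$ ($z{\left(k \right)} = 2 \left(5 + 3\right) = 2 \cdot 8 = 16$)
$\left(-1135 + z{\left(E{\left(-3,1 \right)} \right)}\right) - 3386 = \left(-1135 + 16\right) - 3386 = -1119 - 3386 = -4505$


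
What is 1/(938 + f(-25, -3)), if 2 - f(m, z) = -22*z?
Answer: 1/874 ≈ 0.0011442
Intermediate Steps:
f(m, z) = 2 + 22*z (f(m, z) = 2 - (-22)*z = 2 + 22*z)
1/(938 + f(-25, -3)) = 1/(938 + (2 + 22*(-3))) = 1/(938 + (2 - 66)) = 1/(938 - 64) = 1/874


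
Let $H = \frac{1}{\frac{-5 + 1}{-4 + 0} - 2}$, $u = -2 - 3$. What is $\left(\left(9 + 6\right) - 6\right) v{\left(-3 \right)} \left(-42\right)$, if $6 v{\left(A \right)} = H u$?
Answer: $-315$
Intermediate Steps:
$u = -5$ ($u = -2 - 3 = -5$)
$H = -1$ ($H = \frac{1}{- \frac{4}{-4} - 2} = \frac{1}{\left(-4\right) \left(- \frac{1}{4}\right) - 2} = \frac{1}{1 - 2} = \frac{1}{-1} = -1$)
$v{\left(A \right)} = \frac{5}{6}$ ($v{\left(A \right)} = \frac{\left(-1\right) \left(-5\right)}{6} = \frac{1}{6} \cdot 5 = \frac{5}{6}$)
$\left(\left(9 + 6\right) - 6\right) v{\left(-3 \right)} \left(-42\right) = \left(\left(9 + 6\right) - 6\right) \frac{5}{6} \left(-42\right) = \left(15 - 6\right) \frac{5}{6} \left(-42\right) = 9 \cdot \frac{5}{6} \left(-42\right) = \frac{15}{2} \left(-42\right) = -315$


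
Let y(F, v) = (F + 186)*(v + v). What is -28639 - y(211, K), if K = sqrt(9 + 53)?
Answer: -28639 - 794*sqrt(62) ≈ -34891.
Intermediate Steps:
K = sqrt(62) ≈ 7.8740
y(F, v) = 2*v*(186 + F) (y(F, v) = (186 + F)*(2*v) = 2*v*(186 + F))
-28639 - y(211, K) = -28639 - 2*sqrt(62)*(186 + 211) = -28639 - 2*sqrt(62)*397 = -28639 - 794*sqrt(62)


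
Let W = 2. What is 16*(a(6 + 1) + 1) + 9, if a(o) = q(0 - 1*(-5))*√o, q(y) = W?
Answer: 25 + 32*√7 ≈ 109.66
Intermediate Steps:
q(y) = 2
a(o) = 2*√o
16*(a(6 + 1) + 1) + 9 = 16*(2*√(6 + 1) + 1) + 9 = 16*(2*√7 + 1) + 9 = 16*(1 + 2*√7) + 9 = (16 + 32*√7) + 9 = 25 + 32*√7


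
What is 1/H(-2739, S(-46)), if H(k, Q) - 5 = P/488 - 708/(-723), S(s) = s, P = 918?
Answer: 58804/462223 ≈ 0.12722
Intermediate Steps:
H(k, Q) = 462223/58804 (H(k, Q) = 5 + (918/488 - 708/(-723)) = 5 + (918*(1/488) - 708*(-1/723)) = 5 + (459/244 + 236/241) = 5 + 168203/58804 = 462223/58804)
1/H(-2739, S(-46)) = 1/(462223/58804) = 58804/462223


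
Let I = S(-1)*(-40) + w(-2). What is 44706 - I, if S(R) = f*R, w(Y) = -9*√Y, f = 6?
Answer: 44466 + 9*I*√2 ≈ 44466.0 + 12.728*I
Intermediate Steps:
S(R) = 6*R
I = 240 - 9*I*√2 (I = (6*(-1))*(-40) - 9*I*√2 = -6*(-40) - 9*I*√2 = 240 - 9*I*√2 ≈ 240.0 - 12.728*I)
44706 - I = 44706 - (240 - 9*I*√2) = 44706 + (-240 + 9*I*√2) = 44466 + 9*I*√2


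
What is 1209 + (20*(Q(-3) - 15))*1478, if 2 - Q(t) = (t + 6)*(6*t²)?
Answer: -5171791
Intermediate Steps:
Q(t) = 2 - 6*t²*(6 + t) (Q(t) = 2 - (t + 6)*6*t² = 2 - (6 + t)*6*t² = 2 - 6*t²*(6 + t))
1209 + (20*(Q(-3) - 15))*1478 = 1209 + (20*((2 - 36*(-3)² - 6*(-3)³) - 15))*1478 = 1209 + (20*((2 - 36*9 - 6*(-27)) - 15))*1478 = 1209 + (20*((2 - 324 + 162) - 15))*1478 = 1209 + (20*(-160 - 15))*1478 = 1209 + (20*(-175))*1478 = 1209 - 3500*1478 = 1209 - 5173000 = -5171791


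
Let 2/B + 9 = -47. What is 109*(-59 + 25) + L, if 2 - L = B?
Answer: -103711/28 ≈ -3704.0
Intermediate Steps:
B = -1/28 (B = 2/(-9 - 47) = 2/(-56) = 2*(-1/56) = -1/28 ≈ -0.035714)
L = 57/28 (L = 2 - 1*(-1/28) = 2 + 1/28 = 57/28 ≈ 2.0357)
109*(-59 + 25) + L = 109*(-59 + 25) + 57/28 = 109*(-34) + 57/28 = -3706 + 57/28 = -103711/28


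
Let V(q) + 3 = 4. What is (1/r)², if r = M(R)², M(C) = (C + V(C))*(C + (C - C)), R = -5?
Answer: 1/160000 ≈ 6.2500e-6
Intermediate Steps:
V(q) = 1 (V(q) = -3 + 4 = 1)
M(C) = C*(1 + C) (M(C) = (C + 1)*(C + (C - C)) = (1 + C)*(C + 0) = (1 + C)*C = C*(1 + C))
r = 400 (r = (-5*(1 - 5))² = (-5*(-4))² = 20² = 400)
(1/r)² = (1/400)² = 1/160000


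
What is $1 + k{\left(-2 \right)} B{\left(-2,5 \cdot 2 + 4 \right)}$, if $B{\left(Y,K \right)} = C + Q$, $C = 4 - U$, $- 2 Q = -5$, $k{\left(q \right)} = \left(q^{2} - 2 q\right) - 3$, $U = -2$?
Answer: $\frac{87}{2} \approx 43.5$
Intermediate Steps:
$k{\left(q \right)} = -3 + q^{2} - 2 q$
$Q = \frac{5}{2}$ ($Q = \left(- \frac{1}{2}\right) \left(-5\right) = \frac{5}{2} \approx 2.5$)
$C = 6$ ($C = 4 - -2 = 4 + 2 = 6$)
$B{\left(Y,K \right)} = \frac{17}{2}$ ($B{\left(Y,K \right)} = 6 + \frac{5}{2} = \frac{17}{2}$)
$1 + k{\left(-2 \right)} B{\left(-2,5 \cdot 2 + 4 \right)} = 1 + \left(-3 + \left(-2\right)^{2} - -4\right) \frac{17}{2} = 1 + \left(-3 + 4 + 4\right) \frac{17}{2} = 1 + 5 \cdot \frac{17}{2} = 1 + \frac{85}{2} = \frac{87}{2}$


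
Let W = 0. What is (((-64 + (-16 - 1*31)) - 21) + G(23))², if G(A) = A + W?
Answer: 11881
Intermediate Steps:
G(A) = A (G(A) = A + 0 = A)
(((-64 + (-16 - 1*31)) - 21) + G(23))² = (((-64 + (-16 - 1*31)) - 21) + 23)² = (((-64 + (-16 - 31)) - 21) + 23)² = (((-64 - 47) - 21) + 23)² = ((-111 - 21) + 23)² = (-132 + 23)² = (-109)² = 11881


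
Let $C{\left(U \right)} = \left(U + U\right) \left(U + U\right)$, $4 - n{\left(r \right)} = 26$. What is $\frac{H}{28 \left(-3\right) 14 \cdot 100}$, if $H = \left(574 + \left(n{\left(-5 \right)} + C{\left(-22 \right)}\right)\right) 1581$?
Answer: $- \frac{163897}{4900} \approx -33.448$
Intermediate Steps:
$n{\left(r \right)} = -22$ ($n{\left(r \right)} = 4 - 26 = -22$)
$C{\left(U \right)} = 4 U^{2}$ ($C{\left(U \right)} = 2 U 2 U = 4 U^{2}$)
$H = 3933528$ ($H = \left(574 - \left(22 - 4 \left(-22\right)^{2}\right)\right) 1581 = \left(574 + \left(-22 + 4 \cdot 484\right)\right) 1581 = \left(574 + \left(-22 + 1936\right)\right) 1581 = \left(574 + 1914\right) 1581 = 2488 \cdot 1581 = 3933528$)
$\frac{H}{28 \left(-3\right) 14 \cdot 100} = \frac{3933528}{28 \left(-3\right) 14 \cdot 100} = \frac{3933528}{\left(-84\right) 14 \cdot 100} = \frac{3933528}{\left(-1176\right) 100} = \frac{3933528}{-117600} = 3933528 \left(- \frac{1}{117600}\right) = - \frac{163897}{4900}$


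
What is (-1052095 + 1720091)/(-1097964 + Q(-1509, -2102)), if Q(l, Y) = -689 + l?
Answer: -47714/78583 ≈ -0.60718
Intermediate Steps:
(-1052095 + 1720091)/(-1097964 + Q(-1509, -2102)) = (-1052095 + 1720091)/(-1097964 + (-689 - 1509)) = 667996/(-1097964 - 2198) = 667996/(-1100162) = 667996*(-1/1100162) = -47714/78583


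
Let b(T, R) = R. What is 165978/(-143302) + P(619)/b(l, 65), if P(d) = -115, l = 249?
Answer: -2726830/931463 ≈ -2.9275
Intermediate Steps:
165978/(-143302) + P(619)/b(l, 65) = 165978/(-143302) - 115/65 = 165978*(-1/143302) - 115*1/65 = -82989/71651 - 23/13 = -2726830/931463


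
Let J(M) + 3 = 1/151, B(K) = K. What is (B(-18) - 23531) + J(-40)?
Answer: -3556351/151 ≈ -23552.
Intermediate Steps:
J(M) = -452/151 (J(M) = -3 + 1/151 = -452/151)
(B(-18) - 23531) + J(-40) = (-18 - 23531) - 452/151 = -23549 - 452/151 = -3556351/151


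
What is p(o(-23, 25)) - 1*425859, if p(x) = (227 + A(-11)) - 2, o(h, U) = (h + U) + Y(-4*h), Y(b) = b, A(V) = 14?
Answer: -425620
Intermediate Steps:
o(h, U) = U - 3*h (o(h, U) = (h + U) - 4*h = (U + h) - 4*h = U - 3*h)
p(x) = 239 (p(x) = (227 + 14) - 2 = 241 - 2 = 239)
p(o(-23, 25)) - 1*425859 = 239 - 1*425859 = 239 - 425859 = -425620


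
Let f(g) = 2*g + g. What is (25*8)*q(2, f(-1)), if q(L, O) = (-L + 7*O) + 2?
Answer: -4200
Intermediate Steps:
f(g) = 3*g
q(L, O) = 2 - L + 7*O
(25*8)*q(2, f(-1)) = (25*8)*(2 - 1*2 + 7*(3*(-1))) = 200*(2 - 2 + 7*(-3)) = 200*(2 - 2 - 21) = 200*(-21) = -4200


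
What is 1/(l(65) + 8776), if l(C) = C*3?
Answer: 1/8971 ≈ 0.00011147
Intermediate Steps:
l(C) = 3*C
1/(l(65) + 8776) = 1/(3*65 + 8776) = 1/(195 + 8776) = 1/8971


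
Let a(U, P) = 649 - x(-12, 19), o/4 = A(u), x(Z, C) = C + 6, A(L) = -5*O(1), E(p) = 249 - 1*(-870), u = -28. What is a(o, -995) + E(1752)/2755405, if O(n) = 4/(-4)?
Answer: 1719373839/2755405 ≈ 624.00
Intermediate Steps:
E(p) = 1119 (E(p) = 249 + 870 = 1119)
O(n) = -1 (O(n) = 4*(-¼) = -1)
A(L) = 5 (A(L) = -5*(-1) = 5)
x(Z, C) = 6 + C
o = 20 (o = 4*5 = 20)
a(U, P) = 624 (a(U, P) = 649 - (6 + 19) = 649 - 1*25 = 649 - 25 = 624)
a(o, -995) + E(1752)/2755405 = 624 + 1119/2755405 = 1719373839/2755405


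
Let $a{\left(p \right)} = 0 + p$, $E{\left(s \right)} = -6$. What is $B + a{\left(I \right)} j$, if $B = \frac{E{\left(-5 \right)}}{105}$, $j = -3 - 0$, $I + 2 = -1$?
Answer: $\frac{313}{35} \approx 8.9429$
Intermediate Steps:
$I = -3$ ($I = -2 - 1 = -3$)
$j = -3$ ($j = -3 + 0 = -3$)
$B = - \frac{2}{35}$ ($B = - \frac{6}{105} = \left(-6\right) \frac{1}{105} = - \frac{2}{35} \approx -0.057143$)
$a{\left(p \right)} = p$
$B + a{\left(I \right)} j = - \frac{2}{35} - -9 = - \frac{2}{35} + 9 = \frac{313}{35}$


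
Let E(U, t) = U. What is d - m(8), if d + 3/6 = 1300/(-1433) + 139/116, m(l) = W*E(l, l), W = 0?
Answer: -34727/166228 ≈ -0.20891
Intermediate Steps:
m(l) = 0 (m(l) = 0*l = 0)
d = -34727/166228 (d = -1/2 + (1300/(-1433) + 139/116) = -1/2 + (1300*(-1/1433) + 139*(1/116)) = -1/2 + (-1300/1433 + 139/116) = -1/2 + 48387/166228 = -34727/166228 ≈ -0.20891)
d - m(8) = -34727/166228 - 1*0 = -34727/166228 + 0 = -34727/166228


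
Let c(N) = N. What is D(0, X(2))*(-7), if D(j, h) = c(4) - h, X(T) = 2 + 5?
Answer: 21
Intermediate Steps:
X(T) = 7
D(j, h) = 4 - h
D(0, X(2))*(-7) = (4 - 1*7)*(-7) = (4 - 7)*(-7) = -3*(-7) = 21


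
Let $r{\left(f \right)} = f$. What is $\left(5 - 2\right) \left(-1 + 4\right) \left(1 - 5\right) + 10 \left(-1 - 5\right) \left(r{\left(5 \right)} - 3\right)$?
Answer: $-156$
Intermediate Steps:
$\left(5 - 2\right) \left(-1 + 4\right) \left(1 - 5\right) + 10 \left(-1 - 5\right) \left(r{\left(5 \right)} - 3\right) = \left(5 - 2\right) \left(-1 + 4\right) \left(1 - 5\right) + 10 \left(-1 - 5\right) \left(5 - 3\right) = 3 \cdot 3 \left(-4\right) + 10 \left(\left(-6\right) 2\right) = 9 \left(-4\right) + 10 \left(-12\right) = -36 - 120 = -156$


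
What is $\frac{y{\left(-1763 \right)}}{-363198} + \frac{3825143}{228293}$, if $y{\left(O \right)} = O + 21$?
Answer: $\frac{694840986860}{41457780507} \approx 16.76$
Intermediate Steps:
$y{\left(O \right)} = 21 + O$
$\frac{y{\left(-1763 \right)}}{-363198} + \frac{3825143}{228293} = \frac{21 - 1763}{-363198} + \frac{3825143}{228293} = \left(-1742\right) \left(- \frac{1}{363198}\right) + 3825143 \cdot \frac{1}{228293} = \frac{871}{181599} + \frac{3825143}{228293} = \frac{694840986860}{41457780507}$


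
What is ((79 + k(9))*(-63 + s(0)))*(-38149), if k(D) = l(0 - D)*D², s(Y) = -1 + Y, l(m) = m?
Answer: -1586998400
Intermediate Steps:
k(D) = -D³ (k(D) = (0 - D)*D² = (-D)*D² = -D³)
((79 + k(9))*(-63 + s(0)))*(-38149) = ((79 - 1*9³)*(-63 + (-1 + 0)))*(-38149) = ((79 - 1*729)*(-63 - 1))*(-38149) = ((79 - 729)*(-64))*(-38149) = -650*(-64)*(-38149) = 41600*(-38149) = -1586998400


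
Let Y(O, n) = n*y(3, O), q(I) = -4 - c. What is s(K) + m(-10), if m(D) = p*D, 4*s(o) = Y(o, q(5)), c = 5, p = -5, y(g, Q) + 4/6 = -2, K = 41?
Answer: 56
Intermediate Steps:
y(g, Q) = -8/3 (y(g, Q) = -⅔ - 2 = -8/3)
q(I) = -9 (q(I) = -4 - 1*5 = -4 - 5 = -9)
Y(O, n) = -8*n/3 (Y(O, n) = n*(-8/3) = -8*n/3)
s(o) = 6 (s(o) = (-8/3*(-9))/4 = (¼)*24 = 6)
m(D) = -5*D
s(K) + m(-10) = 6 - 5*(-10) = 6 + 50 = 56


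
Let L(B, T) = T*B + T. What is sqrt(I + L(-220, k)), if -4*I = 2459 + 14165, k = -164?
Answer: 4*sqrt(1985) ≈ 178.21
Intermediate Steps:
I = -4156 (I = -(2459 + 14165)/4 = -1/4*16624 = -4156)
L(B, T) = T + B*T (L(B, T) = B*T + T = T + B*T)
sqrt(I + L(-220, k)) = sqrt(-4156 - 164*(1 - 220)) = sqrt(-4156 - 164*(-219)) = sqrt(-4156 + 35916) = sqrt(31760) = 4*sqrt(1985)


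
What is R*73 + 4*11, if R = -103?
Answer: -7475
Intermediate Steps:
R*73 + 4*11 = -103*73 + 4*11 = -7519 + 44 = -7475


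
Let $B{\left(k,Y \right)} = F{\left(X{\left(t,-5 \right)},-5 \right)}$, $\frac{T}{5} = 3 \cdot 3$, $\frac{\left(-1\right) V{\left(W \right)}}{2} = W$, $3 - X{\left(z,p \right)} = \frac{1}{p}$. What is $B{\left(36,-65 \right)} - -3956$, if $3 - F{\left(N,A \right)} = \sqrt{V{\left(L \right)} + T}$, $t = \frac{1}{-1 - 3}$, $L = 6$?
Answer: $3959 - \sqrt{33} \approx 3953.3$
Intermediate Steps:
$t = - \frac{1}{4}$ ($t = \frac{1}{-4} = - \frac{1}{4} \approx -0.25$)
$X{\left(z,p \right)} = 3 - \frac{1}{p}$
$V{\left(W \right)} = - 2 W$
$T = 45$ ($T = 5 \cdot 3 \cdot 3 = 5 \cdot 9 = 45$)
$F{\left(N,A \right)} = 3 - \sqrt{33}$ ($F{\left(N,A \right)} = 3 - \sqrt{\left(-2\right) 6 + 45} = 3 - \sqrt{-12 + 45} = 3 - \sqrt{33}$)
$B{\left(k,Y \right)} = 3 - \sqrt{33}$
$B{\left(36,-65 \right)} - -3956 = \left(3 - \sqrt{33}\right) - -3956 = \left(3 - \sqrt{33}\right) + 3956 = 3959 - \sqrt{33}$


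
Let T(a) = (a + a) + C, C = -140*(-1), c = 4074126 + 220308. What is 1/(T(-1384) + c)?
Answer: 1/4291806 ≈ 2.3300e-7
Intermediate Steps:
c = 4294434
C = 140
T(a) = 140 + 2*a (T(a) = (a + a) + 140 = 2*a + 140 = 140 + 2*a)
1/(T(-1384) + c) = 1/((140 + 2*(-1384)) + 4294434) = 1/((140 - 2768) + 4294434) = 1/(-2628 + 4294434) = 1/4291806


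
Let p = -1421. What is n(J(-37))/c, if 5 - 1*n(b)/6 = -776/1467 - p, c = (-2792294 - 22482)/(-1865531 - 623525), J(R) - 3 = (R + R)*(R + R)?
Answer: -1292128706944/172053183 ≈ -7510.1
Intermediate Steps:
J(R) = 3 + 4*R² (J(R) = 3 + (R + R)*(R + R) = 3 + (2*R)*(2*R) = 3 + 4*R²)
c = 351847/311132 (c = -2814776/(-2489056) = -2814776*(-1/2489056) = 351847/311132 ≈ 1.1309)
n(b) = -4152992/489 (n(b) = 30 - 6*(-776/1467 - 1*(-1421)) = 30 - 6*(-776*1/1467 + 1421) = 30 - 6*(-776/1467 + 1421) = 30 - 6*2083831/1467 = 30 - 4167662/489 = -4152992/489)
n(J(-37))/c = -4152992/(489*351847/311132) = -4152992/489*311132/351847 = -1292128706944/172053183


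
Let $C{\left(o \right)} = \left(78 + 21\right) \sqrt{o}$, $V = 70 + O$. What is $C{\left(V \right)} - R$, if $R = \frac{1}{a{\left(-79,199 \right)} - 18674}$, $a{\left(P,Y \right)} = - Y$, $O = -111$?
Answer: $\frac{1}{18873} + 99 i \sqrt{41} \approx 5.2986 \cdot 10^{-5} + 633.91 i$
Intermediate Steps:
$V = -41$ ($V = 70 - 111 = -41$)
$R = - \frac{1}{18873}$ ($R = \frac{1}{\left(-1\right) 199 - 18674} = \frac{1}{-199 - 18674} = \frac{1}{-18873} = - \frac{1}{18873} \approx -5.2986 \cdot 10^{-5}$)
$C{\left(o \right)} = 99 \sqrt{o}$
$C{\left(V \right)} - R = 99 \sqrt{-41} - - \frac{1}{18873} = 99 i \sqrt{41} + \frac{1}{18873} = \frac{1}{18873} + 99 i \sqrt{41}$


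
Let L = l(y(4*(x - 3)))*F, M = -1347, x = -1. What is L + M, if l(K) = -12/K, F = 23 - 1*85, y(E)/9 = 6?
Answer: -11999/9 ≈ -1333.2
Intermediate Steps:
y(E) = 54 (y(E) = 9*6 = 54)
F = -62 (F = 23 - 85 = -62)
L = 124/9 (L = -12/54*(-62) = -12*1/54*(-62) = -2/9*(-62) = 124/9 ≈ 13.778)
L + M = 124/9 - 1347 = -11999/9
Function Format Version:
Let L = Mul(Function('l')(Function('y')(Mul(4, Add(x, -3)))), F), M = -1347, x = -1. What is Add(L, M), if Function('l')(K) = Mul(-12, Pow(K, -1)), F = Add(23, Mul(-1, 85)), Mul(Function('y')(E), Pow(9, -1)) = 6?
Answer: Rational(-11999, 9) ≈ -1333.2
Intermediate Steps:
Function('y')(E) = 54 (Function('y')(E) = Mul(9, 6) = 54)
F = -62 (F = Add(23, -85) = -62)
L = Rational(124, 9) (L = Mul(Mul(-12, Pow(54, -1)), -62) = Mul(Mul(-12, Rational(1, 54)), -62) = Mul(Rational(-2, 9), -62) = Rational(124, 9) ≈ 13.778)
Add(L, M) = Add(Rational(124, 9), -1347) = Rational(-11999, 9)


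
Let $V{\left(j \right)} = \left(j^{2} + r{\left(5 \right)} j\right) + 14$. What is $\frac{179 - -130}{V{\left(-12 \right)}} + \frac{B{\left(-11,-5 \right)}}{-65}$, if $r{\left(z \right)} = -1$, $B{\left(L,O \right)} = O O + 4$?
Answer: $\frac{3031}{2210} \approx 1.3715$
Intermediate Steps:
$B{\left(L,O \right)} = 4 + O^{2}$ ($B{\left(L,O \right)} = O^{2} + 4 = 4 + O^{2}$)
$V{\left(j \right)} = 14 + j^{2} - j$ ($V{\left(j \right)} = \left(j^{2} - j\right) + 14 = 14 + j^{2} - j$)
$\frac{179 - -130}{V{\left(-12 \right)}} + \frac{B{\left(-11,-5 \right)}}{-65} = \frac{179 - -130}{14 + \left(-12\right)^{2} - -12} + \frac{4 + \left(-5\right)^{2}}{-65} = \frac{179 + 130}{14 + 144 + 12} + \left(4 + 25\right) \left(- \frac{1}{65}\right) = \frac{309}{170} + 29 \left(- \frac{1}{65}\right) = 309 \cdot \frac{1}{170} - \frac{29}{65} = \frac{309}{170} - \frac{29}{65} = \frac{3031}{2210}$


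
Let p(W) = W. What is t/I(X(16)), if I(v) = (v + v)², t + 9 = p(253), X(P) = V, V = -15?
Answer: 61/225 ≈ 0.27111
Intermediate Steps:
X(P) = -15
t = 244 (t = -9 + 253 = 244)
I(v) = 4*v² (I(v) = (2*v)² = 4*v²)
t/I(X(16)) = 244/((4*(-15)²)) = 244/((4*225)) = 244/900 = 244*(1/900) = 61/225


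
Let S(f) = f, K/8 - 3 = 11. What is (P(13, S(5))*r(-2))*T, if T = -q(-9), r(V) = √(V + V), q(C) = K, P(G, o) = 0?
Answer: 0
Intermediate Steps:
K = 112 (K = 24 + 8*11 = 24 + 88 = 112)
q(C) = 112
r(V) = √2*√V (r(V) = √(2*V) = √2*√V)
T = -112 (T = -1*112 = -112)
(P(13, S(5))*r(-2))*T = (0*(√2*√(-2)))*(-112) = (0*(√2*(I*√2)))*(-112) = (0*(2*I))*(-112) = 0*(-112) = 0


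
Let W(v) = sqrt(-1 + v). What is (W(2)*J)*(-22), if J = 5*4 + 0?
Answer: -440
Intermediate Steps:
J = 20 (J = 20 + 0 = 20)
(W(2)*J)*(-22) = (sqrt(-1 + 2)*20)*(-22) = (sqrt(1)*20)*(-22) = (1*20)*(-22) = 20*(-22) = -440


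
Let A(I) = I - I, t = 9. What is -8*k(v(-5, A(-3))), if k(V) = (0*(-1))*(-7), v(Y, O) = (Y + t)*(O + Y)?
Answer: 0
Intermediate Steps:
A(I) = 0
v(Y, O) = (9 + Y)*(O + Y) (v(Y, O) = (Y + 9)*(O + Y) = (9 + Y)*(O + Y))
k(V) = 0 (k(V) = 0*(-7) = 0)
-8*k(v(-5, A(-3))) = -8*0 = 0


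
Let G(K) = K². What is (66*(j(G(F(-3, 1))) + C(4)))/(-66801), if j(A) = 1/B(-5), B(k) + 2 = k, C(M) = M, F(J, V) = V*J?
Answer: -594/155869 ≈ -0.0038109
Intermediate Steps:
F(J, V) = J*V
B(k) = -2 + k
j(A) = -⅐ (j(A) = 1/(-2 - 5) = 1/(-7) = -⅐)
(66*(j(G(F(-3, 1))) + C(4)))/(-66801) = (66*(-⅐ + 4))/(-66801) = (66*(27/7))*(-1/66801) = (1782/7)*(-1/66801) = -594/155869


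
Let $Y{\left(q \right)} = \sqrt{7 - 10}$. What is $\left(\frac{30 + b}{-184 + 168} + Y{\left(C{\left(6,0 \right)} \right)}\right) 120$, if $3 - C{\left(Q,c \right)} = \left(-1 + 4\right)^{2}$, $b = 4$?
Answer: $-255 + 120 i \sqrt{3} \approx -255.0 + 207.85 i$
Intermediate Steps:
$C{\left(Q,c \right)} = -6$ ($C{\left(Q,c \right)} = 3 - \left(-1 + 4\right)^{2} = 3 - 3^{2} = 3 - 9 = -6$)
$Y{\left(q \right)} = i \sqrt{3}$ ($Y{\left(q \right)} = \sqrt{-3} = i \sqrt{3}$)
$\left(\frac{30 + b}{-184 + 168} + Y{\left(C{\left(6,0 \right)} \right)}\right) 120 = \left(\frac{30 + 4}{-184 + 168} + i \sqrt{3}\right) 120 = \left(\frac{34}{-16} + i \sqrt{3}\right) 120 = \left(34 \left(- \frac{1}{16}\right) + i \sqrt{3}\right) 120 = \left(- \frac{17}{8} + i \sqrt{3}\right) 120 = -255 + 120 i \sqrt{3}$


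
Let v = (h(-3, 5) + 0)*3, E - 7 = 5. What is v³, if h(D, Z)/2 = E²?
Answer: 644972544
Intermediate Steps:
E = 12 (E = 7 + 5 = 12)
h(D, Z) = 288 (h(D, Z) = 2*12² = 2*144 = 288)
v = 864 (v = (288 + 0)*3 = 288*3 = 864)
v³ = 864³ = 644972544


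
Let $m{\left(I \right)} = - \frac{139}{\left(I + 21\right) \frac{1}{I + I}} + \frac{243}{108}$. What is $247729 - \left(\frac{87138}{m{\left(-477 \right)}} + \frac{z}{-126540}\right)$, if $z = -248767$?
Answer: $\frac{1207519348693}{4868460} \approx 2.4803 \cdot 10^{5}$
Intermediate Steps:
$m{\left(I \right)} = \frac{9}{4} - \frac{278 I}{21 + I}$ ($m{\left(I \right)} = - \frac{139}{\left(21 + I\right) \frac{1}{2 I}} + 243 \cdot \frac{1}{108} = - \frac{139}{\left(21 + I\right) \frac{1}{2 I}} + \frac{9}{4} = - \frac{139}{\frac{1}{2} \frac{1}{I} \left(21 + I\right)} + \frac{9}{4} = - 139 \frac{2 I}{21 + I} + \frac{9}{4} = - \frac{278 I}{21 + I} + \frac{9}{4} = \frac{9}{4} - \frac{278 I}{21 + I}$)
$247729 - \left(\frac{87138}{m{\left(-477 \right)}} + \frac{z}{-126540}\right) = 247729 - \left(\frac{87138}{\frac{1}{4} \frac{1}{21 - 477} \left(189 - -526131\right)} - \frac{248767}{-126540}\right) = 247729 - \left(\frac{87138}{\frac{1}{4} \frac{1}{-456} \left(189 + 526131\right)} - - \frac{13093}{6660}\right) = 247729 - \left(\frac{87138}{\frac{1}{4} \left(- \frac{1}{456}\right) 526320} + \frac{13093}{6660}\right) = 247729 - \left(\frac{87138}{- \frac{10965}{38}} + \frac{13093}{6660}\right) = 247729 - \left(87138 \left(- \frac{38}{10965}\right) + \frac{13093}{6660}\right) = 247729 - \left(- \frac{1103748}{3655} + \frac{13093}{6660}\right) = 247729 - - \frac{1460621353}{4868460} = 247729 + \frac{1460621353}{4868460} = \frac{1207519348693}{4868460}$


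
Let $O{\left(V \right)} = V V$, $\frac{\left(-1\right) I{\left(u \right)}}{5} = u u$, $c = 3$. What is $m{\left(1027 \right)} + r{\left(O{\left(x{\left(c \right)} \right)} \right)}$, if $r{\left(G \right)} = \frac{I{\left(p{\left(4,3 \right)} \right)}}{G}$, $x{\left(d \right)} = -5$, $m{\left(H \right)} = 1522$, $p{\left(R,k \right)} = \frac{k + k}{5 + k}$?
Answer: $\frac{121751}{80} \approx 1521.9$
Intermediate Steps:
$p{\left(R,k \right)} = \frac{2 k}{5 + k}$
$I{\left(u \right)} = - 5 u^{2}$ ($I{\left(u \right)} = - 5 u u = - 5 u^{2}$)
$O{\left(V \right)} = V^{2}$
$r{\left(G \right)} = - \frac{45}{16 G}$ ($r{\left(G \right)} = \frac{\left(-5\right) \left(2 \cdot 3 \frac{1}{5 + 3}\right)^{2}}{G} = \frac{\left(-5\right) \left(2 \cdot 3 \cdot \frac{1}{8}\right)^{2}}{G} = \frac{\left(-5\right) \left(\frac{3}{4}\right)^{2}}{G} = \frac{\left(-5\right) \frac{9}{16}}{G} = - \frac{45}{16 G}$)
$m{\left(1027 \right)} + r{\left(O{\left(x{\left(c \right)} \right)} \right)} = 1522 - \frac{45}{16 \left(-5\right)^{2}} = 1522 - \frac{45}{16 \cdot 25} = 1522 - \frac{9}{80} = \frac{121751}{80}$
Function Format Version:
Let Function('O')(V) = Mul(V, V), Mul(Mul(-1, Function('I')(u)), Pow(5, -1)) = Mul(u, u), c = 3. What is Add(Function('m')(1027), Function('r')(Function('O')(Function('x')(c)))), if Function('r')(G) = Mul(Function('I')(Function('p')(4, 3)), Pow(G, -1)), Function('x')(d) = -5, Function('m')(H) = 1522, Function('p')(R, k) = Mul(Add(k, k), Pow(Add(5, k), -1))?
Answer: Rational(121751, 80) ≈ 1521.9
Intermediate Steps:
Function('p')(R, k) = Mul(2, k, Pow(Add(5, k), -1)) (Function('p')(R, k) = Mul(Mul(2, k), Pow(Add(5, k), -1)) = Mul(2, k, Pow(Add(5, k), -1)))
Function('I')(u) = Mul(-5, Pow(u, 2)) (Function('I')(u) = Mul(-5, Mul(u, u)) = Mul(-5, Pow(u, 2)))
Function('O')(V) = Pow(V, 2)
Function('r')(G) = Mul(Rational(-45, 16), Pow(G, -1)) (Function('r')(G) = Mul(Mul(-5, Pow(Mul(2, 3, Pow(Add(5, 3), -1)), 2)), Pow(G, -1)) = Mul(Mul(-5, Pow(Mul(2, 3, Pow(8, -1)), 2)), Pow(G, -1)) = Mul(Mul(-5, Pow(Mul(2, 3, Rational(1, 8)), 2)), Pow(G, -1)) = Mul(Mul(-5, Pow(Rational(3, 4), 2)), Pow(G, -1)) = Mul(Mul(-5, Rational(9, 16)), Pow(G, -1)) = Mul(Rational(-45, 16), Pow(G, -1)))
Add(Function('m')(1027), Function('r')(Function('O')(Function('x')(c)))) = Add(1522, Mul(Rational(-45, 16), Pow(Pow(-5, 2), -1))) = Add(1522, Mul(Rational(-45, 16), Pow(25, -1))) = Add(1522, Mul(Rational(-45, 16), Rational(1, 25))) = Add(1522, Rational(-9, 80)) = Rational(121751, 80)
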